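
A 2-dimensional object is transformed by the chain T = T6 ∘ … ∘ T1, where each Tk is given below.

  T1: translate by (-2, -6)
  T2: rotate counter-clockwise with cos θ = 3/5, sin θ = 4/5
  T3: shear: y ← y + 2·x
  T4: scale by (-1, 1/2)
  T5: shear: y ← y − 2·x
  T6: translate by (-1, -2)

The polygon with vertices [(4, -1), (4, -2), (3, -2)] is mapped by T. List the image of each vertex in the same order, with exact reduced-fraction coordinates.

T1 translate by (-2, -6): (4, -1) → (2, -7); (4, -2) → (2, -8); (3, -2) → (1, -8)
T2 rotate counter-clockwise with cos θ = 3/5, sin θ = 4/5: (2, -7) → (34/5, -13/5); (2, -8) → (38/5, -16/5); (1, -8) → (7, -4)
T3 shear: y ← y + 2·x: (34/5, -13/5) → (34/5, 11); (38/5, -16/5) → (38/5, 12); (7, -4) → (7, 10)
T4 scale by (-1, 1/2): (34/5, 11) → (-34/5, 11/2); (38/5, 12) → (-38/5, 6); (7, 10) → (-7, 5)
T5 shear: y ← y − 2·x: (-34/5, 11/2) → (-34/5, 191/10); (-38/5, 6) → (-38/5, 106/5); (-7, 5) → (-7, 19)
T6 translate by (-1, -2): (-34/5, 191/10) → (-39/5, 171/10); (-38/5, 106/5) → (-43/5, 96/5); (-7, 19) → (-8, 17)

image vertices: (-39/5, 171/10), (-43/5, 96/5), (-8, 17)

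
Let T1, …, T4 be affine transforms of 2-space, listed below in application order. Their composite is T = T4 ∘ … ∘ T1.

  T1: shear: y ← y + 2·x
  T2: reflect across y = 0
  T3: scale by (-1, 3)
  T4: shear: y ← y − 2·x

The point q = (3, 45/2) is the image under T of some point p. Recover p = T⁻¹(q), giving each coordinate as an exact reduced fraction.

T1 = [1 0 0; 2 1 0; 0 0 1]
T2·T1 = [1 0 0; -2 -1 0; 0 0 1]
T3·…·T1 = [-1 0 0; -6 -3 0; 0 0 1]
T4·…·T1 = [-1 0 0; -4 -3 0; 0 0 1]
det M = 3; M⁻¹ = [-1 0 0; 4/3 -1/3 0; 0 0 1]
M⁻¹ · (3, 45/2)ᵀ = (-3, -7/2)ᵀ

p = (-3, -7/2)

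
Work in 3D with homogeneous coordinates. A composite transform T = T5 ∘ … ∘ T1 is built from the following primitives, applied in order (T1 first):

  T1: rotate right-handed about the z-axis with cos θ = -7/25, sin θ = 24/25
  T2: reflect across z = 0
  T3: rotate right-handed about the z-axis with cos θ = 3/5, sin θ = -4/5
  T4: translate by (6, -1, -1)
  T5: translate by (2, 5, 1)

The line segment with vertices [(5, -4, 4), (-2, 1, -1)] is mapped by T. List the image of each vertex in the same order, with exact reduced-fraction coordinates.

image vertices: (71/5, 28/5, -4), (6, 3, 1)

T1 rotate right-handed about the z-axis with cos θ = -7/25, sin θ = 24/25: (5, -4, 4) → (61/25, 148/25, 4); (-2, 1, -1) → (-2/5, -11/5, -1)
T2 reflect across z = 0: (61/25, 148/25, 4) → (61/25, 148/25, -4); (-2/5, -11/5, -1) → (-2/5, -11/5, 1)
T3 rotate right-handed about the z-axis with cos θ = 3/5, sin θ = -4/5: (61/25, 148/25, -4) → (31/5, 8/5, -4); (-2/5, -11/5, 1) → (-2, -1, 1)
T4 translate by (6, -1, -1): (31/5, 8/5, -4) → (61/5, 3/5, -5); (-2, -1, 1) → (4, -2, 0)
T5 translate by (2, 5, 1): (61/5, 3/5, -5) → (71/5, 28/5, -4); (4, -2, 0) → (6, 3, 1)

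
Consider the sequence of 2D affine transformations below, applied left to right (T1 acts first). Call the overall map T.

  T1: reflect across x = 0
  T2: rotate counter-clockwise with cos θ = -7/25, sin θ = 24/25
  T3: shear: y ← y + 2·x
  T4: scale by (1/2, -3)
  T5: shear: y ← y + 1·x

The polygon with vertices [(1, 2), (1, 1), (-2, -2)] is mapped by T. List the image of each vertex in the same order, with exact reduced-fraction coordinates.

image vertices: (-41/50, 679/50), (-17/50, 373/50), (17/25, -373/25)

T1 reflect across x = 0: (1, 2) → (-1, 2); (1, 1) → (-1, 1); (-2, -2) → (2, -2)
T2 rotate counter-clockwise with cos θ = -7/25, sin θ = 24/25: (-1, 2) → (-41/25, -38/25); (-1, 1) → (-17/25, -31/25); (2, -2) → (34/25, 62/25)
T3 shear: y ← y + 2·x: (-41/25, -38/25) → (-41/25, -24/5); (-17/25, -31/25) → (-17/25, -13/5); (34/25, 62/25) → (34/25, 26/5)
T4 scale by (1/2, -3): (-41/25, -24/5) → (-41/50, 72/5); (-17/25, -13/5) → (-17/50, 39/5); (34/25, 26/5) → (17/25, -78/5)
T5 shear: y ← y + 1·x: (-41/50, 72/5) → (-41/50, 679/50); (-17/50, 39/5) → (-17/50, 373/50); (17/25, -78/5) → (17/25, -373/25)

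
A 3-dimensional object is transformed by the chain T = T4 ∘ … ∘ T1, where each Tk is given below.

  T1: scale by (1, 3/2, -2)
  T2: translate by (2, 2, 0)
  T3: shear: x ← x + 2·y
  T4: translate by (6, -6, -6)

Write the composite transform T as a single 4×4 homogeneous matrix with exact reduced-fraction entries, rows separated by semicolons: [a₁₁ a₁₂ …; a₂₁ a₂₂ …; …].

T1 = [1 0 0 0; 0 3/2 0 0; 0 0 -2 0; 0 0 0 1]
T2·T1 = [1 0 0 2; 0 3/2 0 2; 0 0 -2 0; 0 0 0 1]
T3·…·T1 = [1 3 0 6; 0 3/2 0 2; 0 0 -2 0; 0 0 0 1]
T4·…·T1 = [1 3 0 12; 0 3/2 0 -4; 0 0 -2 -6; 0 0 0 1]

T = [1 3 0 12; 0 3/2 0 -4; 0 0 -2 -6; 0 0 0 1]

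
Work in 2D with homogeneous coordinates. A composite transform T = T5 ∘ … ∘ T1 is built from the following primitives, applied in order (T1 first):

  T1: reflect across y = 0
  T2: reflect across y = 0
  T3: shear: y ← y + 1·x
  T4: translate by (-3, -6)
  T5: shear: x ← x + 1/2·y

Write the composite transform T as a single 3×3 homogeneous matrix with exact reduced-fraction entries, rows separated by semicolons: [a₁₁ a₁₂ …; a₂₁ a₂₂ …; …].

T1 = [1 0 0; 0 -1 0; 0 0 1]
T2·T1 = [1 0 0; 0 1 0; 0 0 1]
T3·…·T1 = [1 0 0; 1 1 0; 0 0 1]
T4·…·T1 = [1 0 -3; 1 1 -6; 0 0 1]
T5·…·T1 = [3/2 1/2 -6; 1 1 -6; 0 0 1]

T = [3/2 1/2 -6; 1 1 -6; 0 0 1]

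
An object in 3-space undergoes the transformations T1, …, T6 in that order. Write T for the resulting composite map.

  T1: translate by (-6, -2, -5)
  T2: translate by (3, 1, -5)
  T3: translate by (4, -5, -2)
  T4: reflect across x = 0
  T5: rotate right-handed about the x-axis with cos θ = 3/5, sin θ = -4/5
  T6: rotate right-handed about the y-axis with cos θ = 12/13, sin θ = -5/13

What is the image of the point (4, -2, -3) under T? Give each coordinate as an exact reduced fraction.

T1 translate by (-6, -2, -5): (4, -2, -3) → (-2, -4, -8)
T2 translate by (3, 1, -5): (-2, -4, -8) → (1, -3, -13)
T3 translate by (4, -5, -2): (1, -3, -13) → (5, -8, -15)
T4 reflect across x = 0: (5, -8, -15) → (-5, -8, -15)
T5 rotate right-handed about the x-axis with cos θ = 3/5, sin θ = -4/5: (-5, -8, -15) → (-5, -84/5, -13/5)
T6 rotate right-handed about the y-axis with cos θ = 12/13, sin θ = -5/13: (-5, -84/5, -13/5) → (-47/13, -84/5, -281/65)

T(p) = (-47/13, -84/5, -281/65)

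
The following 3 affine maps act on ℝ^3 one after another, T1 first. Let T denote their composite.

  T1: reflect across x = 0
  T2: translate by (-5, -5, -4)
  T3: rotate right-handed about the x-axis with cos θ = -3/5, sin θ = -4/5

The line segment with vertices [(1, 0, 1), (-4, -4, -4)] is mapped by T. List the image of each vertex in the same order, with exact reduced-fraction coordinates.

image vertices: (-6, 3/5, 29/5), (-1, -1, 12)

T1 reflect across x = 0: (1, 0, 1) → (-1, 0, 1); (-4, -4, -4) → (4, -4, -4)
T2 translate by (-5, -5, -4): (-1, 0, 1) → (-6, -5, -3); (4, -4, -4) → (-1, -9, -8)
T3 rotate right-handed about the x-axis with cos θ = -3/5, sin θ = -4/5: (-6, -5, -3) → (-6, 3/5, 29/5); (-1, -9, -8) → (-1, -1, 12)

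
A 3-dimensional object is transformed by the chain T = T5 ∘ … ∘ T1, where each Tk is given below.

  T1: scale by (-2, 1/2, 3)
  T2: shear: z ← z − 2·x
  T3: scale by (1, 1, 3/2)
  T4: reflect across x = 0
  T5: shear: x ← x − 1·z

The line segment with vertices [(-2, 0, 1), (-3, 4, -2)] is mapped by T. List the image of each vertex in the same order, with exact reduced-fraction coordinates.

image vertices: (7/2, 0, -15/2), (21, 2, -27)

T1 scale by (-2, 1/2, 3): (-2, 0, 1) → (4, 0, 3); (-3, 4, -2) → (6, 2, -6)
T2 shear: z ← z − 2·x: (4, 0, 3) → (4, 0, -5); (6, 2, -6) → (6, 2, -18)
T3 scale by (1, 1, 3/2): (4, 0, -5) → (4, 0, -15/2); (6, 2, -18) → (6, 2, -27)
T4 reflect across x = 0: (4, 0, -15/2) → (-4, 0, -15/2); (6, 2, -27) → (-6, 2, -27)
T5 shear: x ← x − 1·z: (-4, 0, -15/2) → (7/2, 0, -15/2); (-6, 2, -27) → (21, 2, -27)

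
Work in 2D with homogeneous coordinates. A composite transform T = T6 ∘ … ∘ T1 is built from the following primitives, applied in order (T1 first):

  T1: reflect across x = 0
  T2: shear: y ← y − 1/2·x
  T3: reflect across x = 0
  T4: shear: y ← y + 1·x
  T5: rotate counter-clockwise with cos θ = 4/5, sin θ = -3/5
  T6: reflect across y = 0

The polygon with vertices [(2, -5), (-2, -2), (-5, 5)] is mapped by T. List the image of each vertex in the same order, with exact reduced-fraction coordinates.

image vertices: (2/5, 14/5), (-23/5, 14/5), (-11/2, -1)

T1 reflect across x = 0: (2, -5) → (-2, -5); (-2, -2) → (2, -2); (-5, 5) → (5, 5)
T2 shear: y ← y − 1/2·x: (-2, -5) → (-2, -4); (2, -2) → (2, -3); (5, 5) → (5, 5/2)
T3 reflect across x = 0: (-2, -4) → (2, -4); (2, -3) → (-2, -3); (5, 5/2) → (-5, 5/2)
T4 shear: y ← y + 1·x: (2, -4) → (2, -2); (-2, -3) → (-2, -5); (-5, 5/2) → (-5, -5/2)
T5 rotate counter-clockwise with cos θ = 4/5, sin θ = -3/5: (2, -2) → (2/5, -14/5); (-2, -5) → (-23/5, -14/5); (-5, -5/2) → (-11/2, 1)
T6 reflect across y = 0: (2/5, -14/5) → (2/5, 14/5); (-23/5, -14/5) → (-23/5, 14/5); (-11/2, 1) → (-11/2, -1)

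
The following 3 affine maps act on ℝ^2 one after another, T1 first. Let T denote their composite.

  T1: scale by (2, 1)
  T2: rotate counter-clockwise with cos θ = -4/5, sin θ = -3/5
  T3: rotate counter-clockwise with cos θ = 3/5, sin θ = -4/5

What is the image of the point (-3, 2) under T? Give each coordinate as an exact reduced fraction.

T1 scale by (2, 1): (-3, 2) → (-6, 2)
T2 rotate counter-clockwise with cos θ = -4/5, sin θ = -3/5: (-6, 2) → (6, 2)
T3 rotate counter-clockwise with cos θ = 3/5, sin θ = -4/5: (6, 2) → (26/5, -18/5)

T(p) = (26/5, -18/5)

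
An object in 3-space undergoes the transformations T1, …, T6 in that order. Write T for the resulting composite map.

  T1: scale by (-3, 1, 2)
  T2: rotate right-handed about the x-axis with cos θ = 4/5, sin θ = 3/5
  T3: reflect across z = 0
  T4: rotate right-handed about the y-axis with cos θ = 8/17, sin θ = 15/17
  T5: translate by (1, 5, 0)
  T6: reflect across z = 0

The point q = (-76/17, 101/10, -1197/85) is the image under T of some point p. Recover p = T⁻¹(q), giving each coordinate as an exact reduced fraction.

p = (5, 3, -9/4)

T1 = [-3 0 0 0; 0 1 0 0; 0 0 2 0; 0 0 0 1]
T2·T1 = [-3 0 0 0; 0 4/5 -6/5 0; 0 3/5 8/5 0; 0 0 0 1]
T3·…·T1 = [-3 0 0 0; 0 4/5 -6/5 0; 0 -3/5 -8/5 0; 0 0 0 1]
T4·…·T1 = [-24/17 -9/17 -24/17 0; 0 4/5 -6/5 0; 45/17 -24/85 -64/85 0; 0 0 0 1]
T5·…·T1 = [-24/17 -9/17 -24/17 1; 0 4/5 -6/5 5; 45/17 -24/85 -64/85 0; 0 0 0 1]
T6·…·T1 = [-24/17 -9/17 -24/17 1; 0 4/5 -6/5 5; -45/17 24/85 64/85 0; 0 0 0 1]
det M = -6; M⁻¹ = [-8/51 0 -5/17 8/51; -9/17 4/5 24/85 -59/17; -6/17 -3/10 16/85 63/34; 0 0 0 1]
M⁻¹ · (-76/17, 101/10, -1197/85)ᵀ = (5, 3, -9/4)ᵀ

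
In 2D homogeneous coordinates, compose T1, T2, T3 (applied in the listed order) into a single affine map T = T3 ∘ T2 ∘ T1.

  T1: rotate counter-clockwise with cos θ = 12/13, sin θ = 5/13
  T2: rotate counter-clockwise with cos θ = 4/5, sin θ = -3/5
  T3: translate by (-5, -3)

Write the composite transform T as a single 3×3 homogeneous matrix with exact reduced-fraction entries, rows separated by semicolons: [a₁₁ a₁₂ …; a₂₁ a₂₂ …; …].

T = [63/65 16/65 -5; -16/65 63/65 -3; 0 0 1]

T1 = [12/13 -5/13 0; 5/13 12/13 0; 0 0 1]
T2·T1 = [63/65 16/65 0; -16/65 63/65 0; 0 0 1]
T3·…·T1 = [63/65 16/65 -5; -16/65 63/65 -3; 0 0 1]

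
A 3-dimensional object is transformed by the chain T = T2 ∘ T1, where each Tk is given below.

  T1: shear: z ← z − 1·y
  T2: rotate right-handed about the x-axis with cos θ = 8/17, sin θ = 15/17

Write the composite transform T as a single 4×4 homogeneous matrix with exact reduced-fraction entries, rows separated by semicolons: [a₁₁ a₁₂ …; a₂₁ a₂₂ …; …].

T1 = [1 0 0 0; 0 1 0 0; 0 -1 1 0; 0 0 0 1]
T2·T1 = [1 0 0 0; 0 23/17 -15/17 0; 0 7/17 8/17 0; 0 0 0 1]

T = [1 0 0 0; 0 23/17 -15/17 0; 0 7/17 8/17 0; 0 0 0 1]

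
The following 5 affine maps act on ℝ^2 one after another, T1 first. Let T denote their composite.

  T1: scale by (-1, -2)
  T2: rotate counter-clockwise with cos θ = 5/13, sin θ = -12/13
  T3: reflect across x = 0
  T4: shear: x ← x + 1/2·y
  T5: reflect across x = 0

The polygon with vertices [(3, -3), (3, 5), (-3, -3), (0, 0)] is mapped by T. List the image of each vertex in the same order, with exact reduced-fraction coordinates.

T1 scale by (-1, -2): (3, -3) → (-3, 6); (3, 5) → (-3, -10); (-3, -3) → (3, 6); (0, 0) → (0, 0)
T2 rotate counter-clockwise with cos θ = 5/13, sin θ = -12/13: (-3, 6) → (57/13, 66/13); (-3, -10) → (-135/13, -14/13); (3, 6) → (87/13, -6/13); (0, 0) → (0, 0)
T3 reflect across x = 0: (57/13, 66/13) → (-57/13, 66/13); (-135/13, -14/13) → (135/13, -14/13); (87/13, -6/13) → (-87/13, -6/13); (0, 0) → (0, 0)
T4 shear: x ← x + 1/2·y: (-57/13, 66/13) → (-24/13, 66/13); (135/13, -14/13) → (128/13, -14/13); (-87/13, -6/13) → (-90/13, -6/13); (0, 0) → (0, 0)
T5 reflect across x = 0: (-24/13, 66/13) → (24/13, 66/13); (128/13, -14/13) → (-128/13, -14/13); (-90/13, -6/13) → (90/13, -6/13); (0, 0) → (0, 0)

image vertices: (24/13, 66/13), (-128/13, -14/13), (90/13, -6/13), (0, 0)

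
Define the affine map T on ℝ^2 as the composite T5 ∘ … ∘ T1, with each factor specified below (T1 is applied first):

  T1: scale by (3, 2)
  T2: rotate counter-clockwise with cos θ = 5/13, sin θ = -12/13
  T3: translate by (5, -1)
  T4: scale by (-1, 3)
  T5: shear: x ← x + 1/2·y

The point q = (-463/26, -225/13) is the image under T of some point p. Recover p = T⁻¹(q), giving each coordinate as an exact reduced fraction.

T1 = [3 0 0; 0 2 0; 0 0 1]
T2·T1 = [15/13 24/13 0; -36/13 10/13 0; 0 0 1]
T3·…·T1 = [15/13 24/13 5; -36/13 10/13 -1; 0 0 1]
T4·…·T1 = [-15/13 -24/13 -5; -108/13 30/13 -3; 0 0 1]
T5·…·T1 = [-69/13 -9/13 -13/2; -108/13 30/13 -3; 0 0 1]
det M = -18; M⁻¹ = [-5/39 -1/26 -37/39; -6/13 23/78 -55/26; 0 0 1]
M⁻¹ · (-463/26, -225/13)ᵀ = (2, 1)ᵀ

p = (2, 1)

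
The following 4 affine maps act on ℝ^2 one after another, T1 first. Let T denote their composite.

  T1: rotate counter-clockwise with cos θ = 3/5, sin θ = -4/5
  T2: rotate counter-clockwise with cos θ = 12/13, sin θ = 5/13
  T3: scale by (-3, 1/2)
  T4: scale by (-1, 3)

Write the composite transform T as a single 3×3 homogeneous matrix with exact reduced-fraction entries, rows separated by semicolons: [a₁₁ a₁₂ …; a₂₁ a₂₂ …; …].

T = [168/65 99/65 0; -99/130 84/65 0; 0 0 1]

T1 = [3/5 4/5 0; -4/5 3/5 0; 0 0 1]
T2·T1 = [56/65 33/65 0; -33/65 56/65 0; 0 0 1]
T3·…·T1 = [-168/65 -99/65 0; -33/130 28/65 0; 0 0 1]
T4·…·T1 = [168/65 99/65 0; -99/130 84/65 0; 0 0 1]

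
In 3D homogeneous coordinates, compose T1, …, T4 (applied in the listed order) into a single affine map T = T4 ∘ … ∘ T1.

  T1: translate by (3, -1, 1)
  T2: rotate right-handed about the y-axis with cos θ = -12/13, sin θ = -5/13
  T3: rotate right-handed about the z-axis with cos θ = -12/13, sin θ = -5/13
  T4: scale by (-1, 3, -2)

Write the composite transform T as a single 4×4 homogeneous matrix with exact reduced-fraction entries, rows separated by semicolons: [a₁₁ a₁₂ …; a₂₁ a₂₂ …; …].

T = [-144/169 -5/13 -60/169 -427/169; 180/169 -36/13 75/169 1083/169; -10/13 0 24/13 -6/13; 0 0 0 1]

T1 = [1 0 0 3; 0 1 0 -1; 0 0 1 1; 0 0 0 1]
T2·T1 = [-12/13 0 -5/13 -41/13; 0 1 0 -1; 5/13 0 -12/13 3/13; 0 0 0 1]
T3·…·T1 = [144/169 5/13 60/169 427/169; 60/169 -12/13 25/169 361/169; 5/13 0 -12/13 3/13; 0 0 0 1]
T4·…·T1 = [-144/169 -5/13 -60/169 -427/169; 180/169 -36/13 75/169 1083/169; -10/13 0 24/13 -6/13; 0 0 0 1]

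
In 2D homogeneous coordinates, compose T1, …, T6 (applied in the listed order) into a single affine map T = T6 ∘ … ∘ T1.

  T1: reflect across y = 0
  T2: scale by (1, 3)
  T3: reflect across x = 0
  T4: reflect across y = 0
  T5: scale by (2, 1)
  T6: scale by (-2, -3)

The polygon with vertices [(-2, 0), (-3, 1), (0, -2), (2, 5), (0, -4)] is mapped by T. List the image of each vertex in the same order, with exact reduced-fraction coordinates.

image vertices: (-8, 0), (-12, -9), (0, 18), (8, -45), (0, 36)

T1 reflect across y = 0: (-2, 0) → (-2, 0); (-3, 1) → (-3, -1); (0, -2) → (0, 2); (2, 5) → (2, -5); (0, -4) → (0, 4)
T2 scale by (1, 3): (-2, 0) → (-2, 0); (-3, -1) → (-3, -3); (0, 2) → (0, 6); (2, -5) → (2, -15); (0, 4) → (0, 12)
T3 reflect across x = 0: (-2, 0) → (2, 0); (-3, -3) → (3, -3); (0, 6) → (0, 6); (2, -15) → (-2, -15); (0, 12) → (0, 12)
T4 reflect across y = 0: (2, 0) → (2, 0); (3, -3) → (3, 3); (0, 6) → (0, -6); (-2, -15) → (-2, 15); (0, 12) → (0, -12)
T5 scale by (2, 1): (2, 0) → (4, 0); (3, 3) → (6, 3); (0, -6) → (0, -6); (-2, 15) → (-4, 15); (0, -12) → (0, -12)
T6 scale by (-2, -3): (4, 0) → (-8, 0); (6, 3) → (-12, -9); (0, -6) → (0, 18); (-4, 15) → (8, -45); (0, -12) → (0, 36)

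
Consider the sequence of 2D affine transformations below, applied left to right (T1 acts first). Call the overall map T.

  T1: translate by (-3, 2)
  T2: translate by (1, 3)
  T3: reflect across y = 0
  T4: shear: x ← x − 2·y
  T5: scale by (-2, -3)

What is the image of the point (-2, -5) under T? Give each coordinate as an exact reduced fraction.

T(p) = (8, 0)

T1 translate by (-3, 2): (-2, -5) → (-5, -3)
T2 translate by (1, 3): (-5, -3) → (-4, 0)
T3 reflect across y = 0: (-4, 0) → (-4, 0)
T4 shear: x ← x − 2·y: (-4, 0) → (-4, 0)
T5 scale by (-2, -3): (-4, 0) → (8, 0)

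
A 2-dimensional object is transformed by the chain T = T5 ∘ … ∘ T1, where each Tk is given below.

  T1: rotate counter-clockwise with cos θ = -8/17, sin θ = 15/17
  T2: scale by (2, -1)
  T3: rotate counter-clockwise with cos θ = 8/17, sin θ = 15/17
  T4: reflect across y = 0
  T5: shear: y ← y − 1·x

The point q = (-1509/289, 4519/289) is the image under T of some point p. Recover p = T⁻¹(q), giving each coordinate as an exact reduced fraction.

p = (3, 5)

T1 = [-8/17 -15/17 0; 15/17 -8/17 0; 0 0 1]
T2·T1 = [-16/17 -30/17 0; -15/17 8/17 0; 0 0 1]
T3·…·T1 = [97/289 -360/289 0; -360/289 -386/289 0; 0 0 1]
T4·…·T1 = [97/289 -360/289 0; 360/289 386/289 0; 0 0 1]
T5·…·T1 = [97/289 -360/289 0; 263/289 746/289 0; 0 0 1]
det M = 2; M⁻¹ = [373/289 180/289 0; -263/578 97/578 0; 0 0 1]
M⁻¹ · (-1509/289, 4519/289)ᵀ = (3, 5)ᵀ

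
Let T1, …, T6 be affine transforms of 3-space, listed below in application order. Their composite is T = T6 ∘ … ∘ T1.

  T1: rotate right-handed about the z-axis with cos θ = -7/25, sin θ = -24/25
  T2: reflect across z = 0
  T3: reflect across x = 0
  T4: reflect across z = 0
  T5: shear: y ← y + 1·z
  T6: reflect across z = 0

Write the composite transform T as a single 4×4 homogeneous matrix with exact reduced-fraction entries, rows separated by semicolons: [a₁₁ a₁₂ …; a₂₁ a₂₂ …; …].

T1 = [-7/25 24/25 0 0; -24/25 -7/25 0 0; 0 0 1 0; 0 0 0 1]
T2·T1 = [-7/25 24/25 0 0; -24/25 -7/25 0 0; 0 0 -1 0; 0 0 0 1]
T3·…·T1 = [7/25 -24/25 0 0; -24/25 -7/25 0 0; 0 0 -1 0; 0 0 0 1]
T4·…·T1 = [7/25 -24/25 0 0; -24/25 -7/25 0 0; 0 0 1 0; 0 0 0 1]
T5·…·T1 = [7/25 -24/25 0 0; -24/25 -7/25 1 0; 0 0 1 0; 0 0 0 1]
T6·…·T1 = [7/25 -24/25 0 0; -24/25 -7/25 1 0; 0 0 -1 0; 0 0 0 1]

T = [7/25 -24/25 0 0; -24/25 -7/25 1 0; 0 0 -1 0; 0 0 0 1]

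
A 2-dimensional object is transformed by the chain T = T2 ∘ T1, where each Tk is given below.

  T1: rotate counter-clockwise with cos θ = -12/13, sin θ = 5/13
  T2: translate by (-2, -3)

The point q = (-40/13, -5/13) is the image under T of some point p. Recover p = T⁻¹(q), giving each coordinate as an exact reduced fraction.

p = (2, -2)

T1 = [-12/13 -5/13 0; 5/13 -12/13 0; 0 0 1]
T2·T1 = [-12/13 -5/13 -2; 5/13 -12/13 -3; 0 0 1]
det M = 1; M⁻¹ = [-12/13 5/13 -9/13; -5/13 -12/13 -46/13; 0 0 1]
M⁻¹ · (-40/13, -5/13)ᵀ = (2, -2)ᵀ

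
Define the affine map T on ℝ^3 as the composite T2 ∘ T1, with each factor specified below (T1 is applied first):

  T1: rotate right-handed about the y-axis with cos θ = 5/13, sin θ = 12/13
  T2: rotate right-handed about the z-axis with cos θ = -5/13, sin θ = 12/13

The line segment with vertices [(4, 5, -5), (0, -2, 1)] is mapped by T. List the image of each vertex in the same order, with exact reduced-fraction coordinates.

image vertices: (-580/169, -805/169, -73/13), (252/169, 274/169, 5/13)

T1 rotate right-handed about the y-axis with cos θ = 5/13, sin θ = 12/13: (4, 5, -5) → (-40/13, 5, -73/13); (0, -2, 1) → (12/13, -2, 5/13)
T2 rotate right-handed about the z-axis with cos θ = -5/13, sin θ = 12/13: (-40/13, 5, -73/13) → (-580/169, -805/169, -73/13); (12/13, -2, 5/13) → (252/169, 274/169, 5/13)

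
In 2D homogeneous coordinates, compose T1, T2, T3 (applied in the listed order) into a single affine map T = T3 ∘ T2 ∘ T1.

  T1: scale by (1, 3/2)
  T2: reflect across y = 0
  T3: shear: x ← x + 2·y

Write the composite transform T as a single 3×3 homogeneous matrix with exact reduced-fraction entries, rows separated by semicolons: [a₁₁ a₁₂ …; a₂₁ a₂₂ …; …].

T1 = [1 0 0; 0 3/2 0; 0 0 1]
T2·T1 = [1 0 0; 0 -3/2 0; 0 0 1]
T3·…·T1 = [1 -3 0; 0 -3/2 0; 0 0 1]

T = [1 -3 0; 0 -3/2 0; 0 0 1]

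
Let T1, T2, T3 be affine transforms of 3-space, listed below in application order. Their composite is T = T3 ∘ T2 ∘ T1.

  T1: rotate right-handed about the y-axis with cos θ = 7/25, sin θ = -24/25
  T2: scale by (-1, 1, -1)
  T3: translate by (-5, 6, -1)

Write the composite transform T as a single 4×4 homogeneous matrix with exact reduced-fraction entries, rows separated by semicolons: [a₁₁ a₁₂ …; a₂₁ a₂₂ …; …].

T1 = [7/25 0 -24/25 0; 0 1 0 0; 24/25 0 7/25 0; 0 0 0 1]
T2·T1 = [-7/25 0 24/25 0; 0 1 0 0; -24/25 0 -7/25 0; 0 0 0 1]
T3·…·T1 = [-7/25 0 24/25 -5; 0 1 0 6; -24/25 0 -7/25 -1; 0 0 0 1]

T = [-7/25 0 24/25 -5; 0 1 0 6; -24/25 0 -7/25 -1; 0 0 0 1]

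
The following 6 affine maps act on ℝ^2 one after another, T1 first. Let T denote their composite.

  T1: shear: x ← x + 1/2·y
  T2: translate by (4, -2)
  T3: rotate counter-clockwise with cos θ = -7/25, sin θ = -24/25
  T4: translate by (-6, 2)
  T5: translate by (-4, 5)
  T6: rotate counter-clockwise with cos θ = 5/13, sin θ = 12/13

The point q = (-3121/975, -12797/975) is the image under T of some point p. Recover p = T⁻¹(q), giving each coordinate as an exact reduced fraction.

p = (5, 4/3)

T1 = [1 1/2 0; 0 1 0; 0 0 1]
T2·T1 = [1 1/2 4; 0 1 -2; 0 0 1]
T3·…·T1 = [-7/25 41/50 -76/25; -24/25 -19/25 -82/25; 0 0 1]
T4·…·T1 = [-7/25 41/50 -226/25; -24/25 -19/25 -32/25; 0 0 1]
T5·…·T1 = [-7/25 41/50 -326/25; -24/25 -19/25 93/25; 0 0 1]
T6·…·T1 = [253/325 661/650 -2746/325; -204/325 151/325 -3447/325; 0 0 1]
det M = 1; M⁻¹ = [151/325 -661/650 -343/50; 204/325 253/325 339/25; 0 0 1]
M⁻¹ · (-3121/975, -12797/975)ᵀ = (5, 4/3)ᵀ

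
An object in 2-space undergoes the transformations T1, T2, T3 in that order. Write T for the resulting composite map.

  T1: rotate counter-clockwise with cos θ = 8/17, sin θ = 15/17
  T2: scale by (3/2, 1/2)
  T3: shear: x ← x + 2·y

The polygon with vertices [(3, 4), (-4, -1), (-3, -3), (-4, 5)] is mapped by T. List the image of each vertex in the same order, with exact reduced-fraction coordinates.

image vertices: (23/17, 77/34), (-11/2, -2), (-75/34, -69/34), (-361/34, -10/17)

T1 rotate counter-clockwise with cos θ = 8/17, sin θ = 15/17: (3, 4) → (-36/17, 77/17); (-4, -1) → (-1, -4); (-3, -3) → (21/17, -69/17); (-4, 5) → (-107/17, -20/17)
T2 scale by (3/2, 1/2): (-36/17, 77/17) → (-54/17, 77/34); (-1, -4) → (-3/2, -2); (21/17, -69/17) → (63/34, -69/34); (-107/17, -20/17) → (-321/34, -10/17)
T3 shear: x ← x + 2·y: (-54/17, 77/34) → (23/17, 77/34); (-3/2, -2) → (-11/2, -2); (63/34, -69/34) → (-75/34, -69/34); (-321/34, -10/17) → (-361/34, -10/17)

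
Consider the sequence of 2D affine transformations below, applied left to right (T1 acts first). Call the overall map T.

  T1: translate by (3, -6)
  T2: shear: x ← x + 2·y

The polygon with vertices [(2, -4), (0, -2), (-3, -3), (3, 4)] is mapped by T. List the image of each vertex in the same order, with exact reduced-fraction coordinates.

T1 translate by (3, -6): (2, -4) → (5, -10); (0, -2) → (3, -8); (-3, -3) → (0, -9); (3, 4) → (6, -2)
T2 shear: x ← x + 2·y: (5, -10) → (-15, -10); (3, -8) → (-13, -8); (0, -9) → (-18, -9); (6, -2) → (2, -2)

image vertices: (-15, -10), (-13, -8), (-18, -9), (2, -2)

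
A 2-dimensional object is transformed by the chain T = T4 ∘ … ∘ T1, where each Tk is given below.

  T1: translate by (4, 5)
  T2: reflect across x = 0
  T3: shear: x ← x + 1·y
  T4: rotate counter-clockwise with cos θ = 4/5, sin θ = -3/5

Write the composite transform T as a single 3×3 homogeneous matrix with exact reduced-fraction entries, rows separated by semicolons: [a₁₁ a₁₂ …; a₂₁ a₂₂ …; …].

T = [-4/5 7/5 19/5; 3/5 1/5 17/5; 0 0 1]

T1 = [1 0 4; 0 1 5; 0 0 1]
T2·T1 = [-1 0 -4; 0 1 5; 0 0 1]
T3·…·T1 = [-1 1 1; 0 1 5; 0 0 1]
T4·…·T1 = [-4/5 7/5 19/5; 3/5 1/5 17/5; 0 0 1]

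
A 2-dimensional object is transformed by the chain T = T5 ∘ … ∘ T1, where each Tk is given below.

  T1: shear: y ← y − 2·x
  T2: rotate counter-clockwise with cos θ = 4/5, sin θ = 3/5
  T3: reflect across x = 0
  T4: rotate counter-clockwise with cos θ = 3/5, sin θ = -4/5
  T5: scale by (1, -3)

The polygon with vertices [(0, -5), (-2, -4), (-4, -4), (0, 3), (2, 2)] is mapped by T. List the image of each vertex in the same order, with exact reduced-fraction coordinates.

T1 shear: y ← y − 2·x: (0, -5) → (0, -5); (-2, -4) → (-2, 0); (-4, -4) → (-4, 4); (0, 3) → (0, 3); (2, 2) → (2, -2)
T2 rotate counter-clockwise with cos θ = 4/5, sin θ = 3/5: (0, -5) → (3, -4); (-2, 0) → (-8/5, -6/5); (-4, 4) → (-28/5, 4/5); (0, 3) → (-9/5, 12/5); (2, -2) → (14/5, -2/5)
T3 reflect across x = 0: (3, -4) → (-3, -4); (-8/5, -6/5) → (8/5, -6/5); (-28/5, 4/5) → (28/5, 4/5); (-9/5, 12/5) → (9/5, 12/5); (14/5, -2/5) → (-14/5, -2/5)
T4 rotate counter-clockwise with cos θ = 3/5, sin θ = -4/5: (-3, -4) → (-5, 0); (8/5, -6/5) → (0, -2); (28/5, 4/5) → (4, -4); (9/5, 12/5) → (3, 0); (-14/5, -2/5) → (-2, 2)
T5 scale by (1, -3): (-5, 0) → (-5, 0); (0, -2) → (0, 6); (4, -4) → (4, 12); (3, 0) → (3, 0); (-2, 2) → (-2, -6)

image vertices: (-5, 0), (0, 6), (4, 12), (3, 0), (-2, -6)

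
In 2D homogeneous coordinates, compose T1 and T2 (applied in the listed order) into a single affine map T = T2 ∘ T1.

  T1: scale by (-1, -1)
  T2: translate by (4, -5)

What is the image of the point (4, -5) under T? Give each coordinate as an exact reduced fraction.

T1 scale by (-1, -1): (4, -5) → (-4, 5)
T2 translate by (4, -5): (-4, 5) → (0, 0)

T(p) = (0, 0)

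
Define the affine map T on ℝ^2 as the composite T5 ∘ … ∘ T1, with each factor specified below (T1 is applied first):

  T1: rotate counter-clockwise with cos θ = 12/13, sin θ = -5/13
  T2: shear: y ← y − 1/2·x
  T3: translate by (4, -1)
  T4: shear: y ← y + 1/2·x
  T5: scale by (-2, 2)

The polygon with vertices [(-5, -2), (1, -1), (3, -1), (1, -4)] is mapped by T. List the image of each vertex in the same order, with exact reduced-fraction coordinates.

T1 rotate counter-clockwise with cos θ = 12/13, sin θ = -5/13: (-5, -2) → (-70/13, 1/13); (1, -1) → (7/13, -17/13); (3, -1) → (31/13, -27/13); (1, -4) → (-8/13, -53/13)
T2 shear: y ← y − 1/2·x: (-70/13, 1/13) → (-70/13, 36/13); (7/13, -17/13) → (7/13, -41/26); (31/13, -27/13) → (31/13, -85/26); (-8/13, -53/13) → (-8/13, -49/13)
T3 translate by (4, -1): (-70/13, 36/13) → (-18/13, 23/13); (7/13, -41/26) → (59/13, -67/26); (31/13, -85/26) → (83/13, -111/26); (-8/13, -49/13) → (44/13, -62/13)
T4 shear: y ← y + 1/2·x: (-18/13, 23/13) → (-18/13, 14/13); (59/13, -67/26) → (59/13, -4/13); (83/13, -111/26) → (83/13, -14/13); (44/13, -62/13) → (44/13, -40/13)
T5 scale by (-2, 2): (-18/13, 14/13) → (36/13, 28/13); (59/13, -4/13) → (-118/13, -8/13); (83/13, -14/13) → (-166/13, -28/13); (44/13, -40/13) → (-88/13, -80/13)

image vertices: (36/13, 28/13), (-118/13, -8/13), (-166/13, -28/13), (-88/13, -80/13)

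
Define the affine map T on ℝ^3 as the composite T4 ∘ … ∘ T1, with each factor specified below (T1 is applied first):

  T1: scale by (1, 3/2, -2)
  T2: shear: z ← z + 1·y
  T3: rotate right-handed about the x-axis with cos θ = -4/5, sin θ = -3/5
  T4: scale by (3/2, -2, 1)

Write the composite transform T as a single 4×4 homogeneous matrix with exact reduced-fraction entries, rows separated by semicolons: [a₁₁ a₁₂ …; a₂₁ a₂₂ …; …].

T1 = [1 0 0 0; 0 3/2 0 0; 0 0 -2 0; 0 0 0 1]
T2·T1 = [1 0 0 0; 0 3/2 0 0; 0 3/2 -2 0; 0 0 0 1]
T3·…·T1 = [1 0 0 0; 0 -3/10 -6/5 0; 0 -21/10 8/5 0; 0 0 0 1]
T4·…·T1 = [3/2 0 0 0; 0 3/5 12/5 0; 0 -21/10 8/5 0; 0 0 0 1]

T = [3/2 0 0 0; 0 3/5 12/5 0; 0 -21/10 8/5 0; 0 0 0 1]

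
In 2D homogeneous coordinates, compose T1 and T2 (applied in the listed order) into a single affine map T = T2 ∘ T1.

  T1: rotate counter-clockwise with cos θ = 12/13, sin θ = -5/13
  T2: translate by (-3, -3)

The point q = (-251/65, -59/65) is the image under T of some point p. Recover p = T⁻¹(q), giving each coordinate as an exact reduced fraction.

T1 = [12/13 5/13 0; -5/13 12/13 0; 0 0 1]
T2·T1 = [12/13 5/13 -3; -5/13 12/13 -3; 0 0 1]
det M = 1; M⁻¹ = [12/13 -5/13 21/13; 5/13 12/13 51/13; 0 0 1]
M⁻¹ · (-251/65, -59/65)ᵀ = (-8/5, 8/5)ᵀ

p = (-8/5, 8/5)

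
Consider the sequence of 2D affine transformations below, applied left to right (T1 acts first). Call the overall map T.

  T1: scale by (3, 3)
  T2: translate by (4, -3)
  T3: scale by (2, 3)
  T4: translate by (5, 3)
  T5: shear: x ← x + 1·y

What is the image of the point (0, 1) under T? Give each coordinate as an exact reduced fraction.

T1 scale by (3, 3): (0, 1) → (0, 3)
T2 translate by (4, -3): (0, 3) → (4, 0)
T3 scale by (2, 3): (4, 0) → (8, 0)
T4 translate by (5, 3): (8, 0) → (13, 3)
T5 shear: x ← x + 1·y: (13, 3) → (16, 3)

T(p) = (16, 3)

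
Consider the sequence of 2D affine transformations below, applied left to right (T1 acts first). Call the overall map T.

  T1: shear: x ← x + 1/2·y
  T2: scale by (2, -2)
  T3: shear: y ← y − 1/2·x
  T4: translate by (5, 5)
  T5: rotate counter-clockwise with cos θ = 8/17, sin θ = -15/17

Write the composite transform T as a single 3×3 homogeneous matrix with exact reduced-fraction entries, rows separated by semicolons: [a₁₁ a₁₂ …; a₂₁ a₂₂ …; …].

T1 = [1 1/2 0; 0 1 0; 0 0 1]
T2·T1 = [2 1 0; 0 -2 0; 0 0 1]
T3·…·T1 = [2 1 0; -1 -5/2 0; 0 0 1]
T4·…·T1 = [2 1 5; -1 -5/2 5; 0 0 1]
T5·…·T1 = [1/17 -59/34 115/17; -38/17 -35/17 -35/17; 0 0 1]

T = [1/17 -59/34 115/17; -38/17 -35/17 -35/17; 0 0 1]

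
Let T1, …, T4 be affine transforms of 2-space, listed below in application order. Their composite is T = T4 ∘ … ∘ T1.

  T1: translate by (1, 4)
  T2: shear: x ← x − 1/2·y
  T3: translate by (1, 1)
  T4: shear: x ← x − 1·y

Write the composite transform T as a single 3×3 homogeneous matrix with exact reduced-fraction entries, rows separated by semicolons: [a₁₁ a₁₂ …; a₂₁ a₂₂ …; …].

T1 = [1 0 1; 0 1 4; 0 0 1]
T2·T1 = [1 -1/2 -1; 0 1 4; 0 0 1]
T3·…·T1 = [1 -1/2 0; 0 1 5; 0 0 1]
T4·…·T1 = [1 -3/2 -5; 0 1 5; 0 0 1]

T = [1 -3/2 -5; 0 1 5; 0 0 1]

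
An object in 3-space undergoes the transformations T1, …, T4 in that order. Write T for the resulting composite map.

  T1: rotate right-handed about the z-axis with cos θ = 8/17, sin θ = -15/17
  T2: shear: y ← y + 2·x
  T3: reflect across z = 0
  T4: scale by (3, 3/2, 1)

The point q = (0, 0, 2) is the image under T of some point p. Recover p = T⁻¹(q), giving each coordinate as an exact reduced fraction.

p = (0, 0, -2)

T1 = [8/17 15/17 0 0; -15/17 8/17 0 0; 0 0 1 0; 0 0 0 1]
T2·T1 = [8/17 15/17 0 0; 1/17 38/17 0 0; 0 0 1 0; 0 0 0 1]
T3·…·T1 = [8/17 15/17 0 0; 1/17 38/17 0 0; 0 0 -1 0; 0 0 0 1]
T4·…·T1 = [24/17 45/17 0 0; 3/34 57/17 0 0; 0 0 -1 0; 0 0 0 1]
det M = -9/2; M⁻¹ = [38/51 -10/17 0 0; -1/51 16/51 0 0; 0 0 -1 0; 0 0 0 1]
M⁻¹ · (0, 0, 2)ᵀ = (0, 0, -2)ᵀ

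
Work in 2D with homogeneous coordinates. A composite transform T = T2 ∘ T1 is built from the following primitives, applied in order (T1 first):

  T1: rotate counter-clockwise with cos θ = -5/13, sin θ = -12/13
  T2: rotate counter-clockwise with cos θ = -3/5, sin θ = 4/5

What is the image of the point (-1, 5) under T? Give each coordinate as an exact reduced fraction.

T1 rotate counter-clockwise with cos θ = -5/13, sin θ = -12/13: (-1, 5) → (5, -1)
T2 rotate counter-clockwise with cos θ = -3/5, sin θ = 4/5: (5, -1) → (-11/5, 23/5)

T(p) = (-11/5, 23/5)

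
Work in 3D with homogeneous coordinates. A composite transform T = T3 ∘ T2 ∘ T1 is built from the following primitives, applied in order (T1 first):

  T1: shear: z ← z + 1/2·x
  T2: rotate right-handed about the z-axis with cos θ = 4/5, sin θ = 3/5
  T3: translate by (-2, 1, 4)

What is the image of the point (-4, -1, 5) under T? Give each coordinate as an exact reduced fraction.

T1 shear: z ← z + 1/2·x: (-4, -1, 5) → (-4, -1, 3)
T2 rotate right-handed about the z-axis with cos θ = 4/5, sin θ = 3/5: (-4, -1, 3) → (-13/5, -16/5, 3)
T3 translate by (-2, 1, 4): (-13/5, -16/5, 3) → (-23/5, -11/5, 7)

T(p) = (-23/5, -11/5, 7)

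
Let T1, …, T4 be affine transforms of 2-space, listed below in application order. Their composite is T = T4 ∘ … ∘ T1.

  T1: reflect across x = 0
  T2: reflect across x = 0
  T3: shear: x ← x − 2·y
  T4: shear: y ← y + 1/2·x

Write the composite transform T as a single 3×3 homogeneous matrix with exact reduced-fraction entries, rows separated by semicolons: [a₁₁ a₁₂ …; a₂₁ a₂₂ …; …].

T1 = [-1 0 0; 0 1 0; 0 0 1]
T2·T1 = [1 0 0; 0 1 0; 0 0 1]
T3·…·T1 = [1 -2 0; 0 1 0; 0 0 1]
T4·…·T1 = [1 -2 0; 1/2 0 0; 0 0 1]

T = [1 -2 0; 1/2 0 0; 0 0 1]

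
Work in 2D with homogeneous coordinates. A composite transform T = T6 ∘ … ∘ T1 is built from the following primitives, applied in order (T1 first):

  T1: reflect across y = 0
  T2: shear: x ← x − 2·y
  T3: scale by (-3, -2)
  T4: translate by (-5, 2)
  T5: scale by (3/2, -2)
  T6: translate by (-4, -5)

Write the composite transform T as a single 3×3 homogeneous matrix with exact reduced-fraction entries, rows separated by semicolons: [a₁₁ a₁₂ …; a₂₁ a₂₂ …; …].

T1 = [1 0 0; 0 -1 0; 0 0 1]
T2·T1 = [1 2 0; 0 -1 0; 0 0 1]
T3·…·T1 = [-3 -6 0; 0 2 0; 0 0 1]
T4·…·T1 = [-3 -6 -5; 0 2 2; 0 0 1]
T5·…·T1 = [-9/2 -9 -15/2; 0 -4 -4; 0 0 1]
T6·…·T1 = [-9/2 -9 -23/2; 0 -4 -9; 0 0 1]

T = [-9/2 -9 -23/2; 0 -4 -9; 0 0 1]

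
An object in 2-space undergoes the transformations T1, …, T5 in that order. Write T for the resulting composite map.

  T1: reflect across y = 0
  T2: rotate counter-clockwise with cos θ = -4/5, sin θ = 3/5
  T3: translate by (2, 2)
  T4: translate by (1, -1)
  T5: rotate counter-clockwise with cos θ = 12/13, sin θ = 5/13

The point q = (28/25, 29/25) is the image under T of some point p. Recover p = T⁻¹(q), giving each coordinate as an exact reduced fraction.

p = (1, -6/5)

T1 = [1 0 0; 0 -1 0; 0 0 1]
T2·T1 = [-4/5 3/5 0; 3/5 4/5 0; 0 0 1]
T3·…·T1 = [-4/5 3/5 2; 3/5 4/5 2; 0 0 1]
T4·…·T1 = [-4/5 3/5 3; 3/5 4/5 1; 0 0 1]
T5·…·T1 = [-63/65 16/65 31/13; 16/65 63/65 27/13; 0 0 1]
det M = -1; M⁻¹ = [-63/65 16/65 9/5; 16/65 63/65 -13/5; 0 0 1]
M⁻¹ · (28/25, 29/25)ᵀ = (1, -6/5)ᵀ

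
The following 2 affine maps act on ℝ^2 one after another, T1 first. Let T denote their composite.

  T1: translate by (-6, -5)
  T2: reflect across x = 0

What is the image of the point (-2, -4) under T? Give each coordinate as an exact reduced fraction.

T1 translate by (-6, -5): (-2, -4) → (-8, -9)
T2 reflect across x = 0: (-8, -9) → (8, -9)

T(p) = (8, -9)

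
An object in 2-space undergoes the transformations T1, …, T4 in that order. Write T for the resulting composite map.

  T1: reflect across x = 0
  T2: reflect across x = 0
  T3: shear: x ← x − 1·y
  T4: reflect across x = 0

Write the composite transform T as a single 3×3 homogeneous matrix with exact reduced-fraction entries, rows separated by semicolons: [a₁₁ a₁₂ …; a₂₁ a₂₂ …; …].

T = [-1 1 0; 0 1 0; 0 0 1]

T1 = [-1 0 0; 0 1 0; 0 0 1]
T2·T1 = [1 0 0; 0 1 0; 0 0 1]
T3·…·T1 = [1 -1 0; 0 1 0; 0 0 1]
T4·…·T1 = [-1 1 0; 0 1 0; 0 0 1]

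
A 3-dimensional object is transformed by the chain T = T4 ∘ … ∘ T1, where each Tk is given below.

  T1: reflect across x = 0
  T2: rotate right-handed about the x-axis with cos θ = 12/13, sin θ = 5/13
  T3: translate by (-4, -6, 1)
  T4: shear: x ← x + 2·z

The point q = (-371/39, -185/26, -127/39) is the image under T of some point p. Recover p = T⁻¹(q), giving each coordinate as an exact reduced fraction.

p = (-1, -8/3, -7/2)

T1 = [-1 0 0 0; 0 1 0 0; 0 0 1 0; 0 0 0 1]
T2·T1 = [-1 0 0 0; 0 12/13 -5/13 0; 0 5/13 12/13 0; 0 0 0 1]
T3·…·T1 = [-1 0 0 -4; 0 12/13 -5/13 -6; 0 5/13 12/13 1; 0 0 0 1]
T4·…·T1 = [-1 10/13 24/13 -2; 0 12/13 -5/13 -6; 0 5/13 12/13 1; 0 0 0 1]
det M = -1; M⁻¹ = [-1 0 2 -4; 0 12/13 5/13 67/13; 0 -5/13 12/13 -42/13; 0 0 0 1]
M⁻¹ · (-371/39, -185/26, -127/39)ᵀ = (-1, -8/3, -7/2)ᵀ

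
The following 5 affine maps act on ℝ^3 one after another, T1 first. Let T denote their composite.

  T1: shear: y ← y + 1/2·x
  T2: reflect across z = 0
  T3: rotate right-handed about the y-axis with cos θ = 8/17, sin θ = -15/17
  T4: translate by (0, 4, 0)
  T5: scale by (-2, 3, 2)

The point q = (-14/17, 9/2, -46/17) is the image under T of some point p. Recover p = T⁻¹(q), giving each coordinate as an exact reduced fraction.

T1 = [1 0 0 0; 1/2 1 0 0; 0 0 1 0; 0 0 0 1]
T2·T1 = [1 0 0 0; 1/2 1 0 0; 0 0 -1 0; 0 0 0 1]
T3·…·T1 = [8/17 0 15/17 0; 1/2 1 0 0; 15/17 0 -8/17 0; 0 0 0 1]
T4·…·T1 = [8/17 0 15/17 0; 1/2 1 0 4; 15/17 0 -8/17 0; 0 0 0 1]
T5·…·T1 = [-16/17 0 -30/17 0; 3/2 3 0 12; 30/17 0 -16/17 0; 0 0 0 1]
det M = 12; M⁻¹ = [-4/17 0 15/34 0; 2/17 1/3 -15/68 -4; -15/34 0 -4/17 0; 0 0 0 1]
M⁻¹ · (-14/17, 9/2, -46/17)ᵀ = (-1, -2, 1)ᵀ

p = (-1, -2, 1)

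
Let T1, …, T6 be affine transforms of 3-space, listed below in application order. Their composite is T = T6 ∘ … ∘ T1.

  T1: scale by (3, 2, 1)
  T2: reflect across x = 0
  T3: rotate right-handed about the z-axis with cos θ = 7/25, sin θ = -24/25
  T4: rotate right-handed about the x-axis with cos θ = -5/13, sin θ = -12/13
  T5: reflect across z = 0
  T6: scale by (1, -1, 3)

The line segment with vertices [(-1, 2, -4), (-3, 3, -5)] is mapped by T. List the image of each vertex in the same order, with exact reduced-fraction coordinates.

T1 scale by (3, 2, 1): (-1, 2, -4) → (-3, 4, -4); (-3, 3, -5) → (-9, 6, -5)
T2 reflect across x = 0: (-3, 4, -4) → (3, 4, -4); (-9, 6, -5) → (9, 6, -5)
T3 rotate right-handed about the z-axis with cos θ = 7/25, sin θ = -24/25: (3, 4, -4) → (117/25, -44/25, -4); (9, 6, -5) → (207/25, -174/25, -5)
T4 rotate right-handed about the x-axis with cos θ = -5/13, sin θ = -12/13: (117/25, -44/25, -4) → (117/25, -196/65, 1028/325); (207/25, -174/25, -5) → (207/25, -126/65, 2713/325)
T5 reflect across z = 0: (117/25, -196/65, 1028/325) → (117/25, -196/65, -1028/325); (207/25, -126/65, 2713/325) → (207/25, -126/65, -2713/325)
T6 scale by (1, -1, 3): (117/25, -196/65, -1028/325) → (117/25, 196/65, -3084/325); (207/25, -126/65, -2713/325) → (207/25, 126/65, -8139/325)

image vertices: (117/25, 196/65, -3084/325), (207/25, 126/65, -8139/325)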